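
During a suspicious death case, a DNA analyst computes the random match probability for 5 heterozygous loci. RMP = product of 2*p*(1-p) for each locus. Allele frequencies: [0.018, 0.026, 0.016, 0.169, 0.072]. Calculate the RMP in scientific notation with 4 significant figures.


Computing RMP for 5 loci:
Locus 1: 2 * 0.018 * 0.982 = 0.035352
Locus 2: 2 * 0.026 * 0.974 = 0.050648
Locus 3: 2 * 0.016 * 0.984 = 0.031488
Locus 4: 2 * 0.169 * 0.831 = 0.280878
Locus 5: 2 * 0.072 * 0.928 = 0.133632
RMP = 2.116e-06

2.116e-06


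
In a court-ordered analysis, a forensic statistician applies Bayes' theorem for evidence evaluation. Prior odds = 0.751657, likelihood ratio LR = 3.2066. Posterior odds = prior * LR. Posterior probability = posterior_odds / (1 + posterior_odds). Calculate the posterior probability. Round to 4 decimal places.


Bayesian evidence evaluation:
Posterior odds = prior_odds * LR = 0.751657 * 3.2066 = 2.410263
Posterior probability = posterior_odds / (1 + posterior_odds)
= 2.410263 / (1 + 2.410263)
= 2.410263 / 3.410263
= 0.7068

0.7068


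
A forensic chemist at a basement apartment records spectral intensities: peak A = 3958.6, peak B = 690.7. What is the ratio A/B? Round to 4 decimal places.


Spectral peak ratio:
Peak A = 3958.6 counts
Peak B = 690.7 counts
Ratio = 3958.6 / 690.7 = 5.7313

5.7313


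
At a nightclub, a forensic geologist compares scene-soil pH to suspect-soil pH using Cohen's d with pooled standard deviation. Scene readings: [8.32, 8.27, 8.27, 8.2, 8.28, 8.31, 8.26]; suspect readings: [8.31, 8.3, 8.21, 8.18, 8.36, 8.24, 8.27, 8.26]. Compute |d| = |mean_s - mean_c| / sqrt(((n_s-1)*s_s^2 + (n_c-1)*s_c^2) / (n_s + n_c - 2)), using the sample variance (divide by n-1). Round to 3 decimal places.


Pooled-variance Cohen's d for soil pH comparison:
Scene mean = 57.91 / 7 = 8.272857
Suspect mean = 66.13 / 8 = 8.26625
Scene sample variance s_s^2 = 0.001524
Suspect sample variance s_c^2 = 0.003312
Pooled variance = ((n_s-1)*s_s^2 + (n_c-1)*s_c^2) / (n_s + n_c - 2) = 0.002487
Pooled SD = sqrt(0.002487) = 0.04987
Mean difference = 0.006607
|d| = |0.006607| / 0.04987 = 0.132

0.132


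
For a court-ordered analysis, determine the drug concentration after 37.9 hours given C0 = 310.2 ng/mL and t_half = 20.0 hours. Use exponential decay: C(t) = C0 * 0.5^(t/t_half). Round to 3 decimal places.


Drug concentration decay:
Number of half-lives = t / t_half = 37.9 / 20.0 = 1.895
Decay factor = 0.5^1.895 = 0.2688736
C(t) = 310.2 * 0.2688736 = 83.405 ng/mL

83.405


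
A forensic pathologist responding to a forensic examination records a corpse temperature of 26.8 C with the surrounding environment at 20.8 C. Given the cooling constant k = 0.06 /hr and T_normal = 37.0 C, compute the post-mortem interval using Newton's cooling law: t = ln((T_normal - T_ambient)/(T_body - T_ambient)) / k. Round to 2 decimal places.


Using Newton's law of cooling:
t = ln((T_normal - T_ambient) / (T_body - T_ambient)) / k
T_normal - T_ambient = 16.2
T_body - T_ambient = 6.0
Ratio = 2.7
ln(ratio) = 0.993252
t = 0.993252 / 0.06 = 16.55 hours

16.55


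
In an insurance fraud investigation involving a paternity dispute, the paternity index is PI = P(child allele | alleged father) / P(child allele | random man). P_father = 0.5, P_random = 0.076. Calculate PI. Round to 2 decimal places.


Paternity Index calculation:
PI = P(allele|father) / P(allele|random)
PI = 0.5 / 0.076
PI = 6.58

6.58


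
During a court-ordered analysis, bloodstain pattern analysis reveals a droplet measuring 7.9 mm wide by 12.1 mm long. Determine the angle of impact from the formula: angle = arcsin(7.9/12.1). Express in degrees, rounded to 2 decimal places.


Blood spatter impact angle calculation:
width / length = 7.9 / 12.1 = 0.652893
angle = arcsin(0.652893)
angle = 40.76 degrees

40.76


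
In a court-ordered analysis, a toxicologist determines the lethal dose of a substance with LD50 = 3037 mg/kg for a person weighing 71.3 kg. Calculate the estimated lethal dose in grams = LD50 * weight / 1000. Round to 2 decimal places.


Lethal dose calculation:
Lethal dose = LD50 * body_weight / 1000
= 3037 * 71.3 / 1000
= 216538.1 / 1000
= 216.54 g

216.54


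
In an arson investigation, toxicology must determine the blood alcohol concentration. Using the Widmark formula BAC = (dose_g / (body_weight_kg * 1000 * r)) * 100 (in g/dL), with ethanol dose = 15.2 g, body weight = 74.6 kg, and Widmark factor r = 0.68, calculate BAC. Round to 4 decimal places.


Applying the Widmark formula:
BAC = (dose_g / (body_wt * 1000 * r)) * 100
Denominator = 74.6 * 1000 * 0.68 = 50728
BAC = (15.2 / 50728) * 100
BAC = 0.0300 g/dL

0.0300


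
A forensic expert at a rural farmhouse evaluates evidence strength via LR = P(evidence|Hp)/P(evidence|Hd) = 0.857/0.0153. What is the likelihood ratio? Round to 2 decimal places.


Likelihood ratio calculation:
LR = P(E|Hp) / P(E|Hd)
LR = 0.857 / 0.0153
LR = 56.01

56.01


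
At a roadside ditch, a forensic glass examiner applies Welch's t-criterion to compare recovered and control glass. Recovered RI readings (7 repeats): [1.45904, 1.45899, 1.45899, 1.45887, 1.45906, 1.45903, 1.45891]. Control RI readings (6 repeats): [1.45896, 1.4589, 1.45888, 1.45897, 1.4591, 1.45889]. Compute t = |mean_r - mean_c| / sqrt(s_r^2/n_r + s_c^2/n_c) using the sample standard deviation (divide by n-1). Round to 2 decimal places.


Welch's t-criterion for glass RI comparison:
Recovered mean = sum / n_r = 10.21289 / 7 = 1.4589843
Control mean = sum / n_c = 8.7537 / 6 = 1.45895
Recovered sample variance s_r^2 = 4.92857e-09
Control sample variance s_c^2 = 6.8e-09
Welch SE (unpooled) = sqrt(s_r^2/n_r + s_c^2/n_c) = sqrt(7.04082e-10 + 1.13333e-09) = sqrt(1.83741e-09) = 4.2865e-05
|mean_r - mean_c| = 3.42857e-05
t = 3.42857e-05 / 4.2865e-05 = 0.80

0.80


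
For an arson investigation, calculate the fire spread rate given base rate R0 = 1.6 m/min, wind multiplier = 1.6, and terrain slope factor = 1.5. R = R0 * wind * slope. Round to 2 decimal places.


Fire spread rate calculation:
R = R0 * wind_factor * slope_factor
= 1.6 * 1.6 * 1.5
= 2.56 * 1.5
= 3.84 m/min

3.84


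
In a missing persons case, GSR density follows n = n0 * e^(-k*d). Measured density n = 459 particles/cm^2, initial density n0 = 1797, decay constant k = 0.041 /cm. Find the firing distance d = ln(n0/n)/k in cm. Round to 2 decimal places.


GSR distance calculation:
n0/n = 1797 / 459 = 3.915033
ln(n0/n) = 1.364824
d = 1.364824 / 0.041 = 33.29 cm

33.29


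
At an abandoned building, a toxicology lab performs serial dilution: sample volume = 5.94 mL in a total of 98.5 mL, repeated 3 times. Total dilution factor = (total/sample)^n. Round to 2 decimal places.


Dilution factor calculation:
Single dilution = V_total / V_sample = 98.5 / 5.94 ≈ 16.582492
Number of dilutions = 3
Total DF = (98.5 / 5.94)^3 (full precision, rounded at the end) = 4559.84

4559.84


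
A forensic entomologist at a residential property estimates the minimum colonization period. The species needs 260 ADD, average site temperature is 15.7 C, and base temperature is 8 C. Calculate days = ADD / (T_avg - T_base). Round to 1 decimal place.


Insect development time:
Effective temperature = avg_temp - T_base = 15.7 - 8 = 7.7 C
Days = ADD / effective_temp = 260 / 7.7 = 33.8 days

33.8


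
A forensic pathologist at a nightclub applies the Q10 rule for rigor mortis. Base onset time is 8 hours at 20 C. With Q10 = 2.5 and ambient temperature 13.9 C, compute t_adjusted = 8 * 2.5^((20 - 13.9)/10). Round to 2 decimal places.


Rigor mortis time adjustment:
Exponent = (T_ref - T_actual) / 10 = (20 - 13.9) / 10 = 0.61
Q10 factor = 2.5^0.61 = 1.74881
t_adjusted = 8 * 1.74881 = 13.99 hours

13.99


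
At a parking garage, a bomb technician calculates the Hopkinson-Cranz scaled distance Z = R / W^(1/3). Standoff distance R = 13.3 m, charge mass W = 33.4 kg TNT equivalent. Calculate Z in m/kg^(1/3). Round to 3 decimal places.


Scaled distance calculation:
W^(1/3) = 33.4^(1/3) = 3.220442
Z = R / W^(1/3) = 13.3 / 3.220442
Z = 4.130 m/kg^(1/3)

4.130


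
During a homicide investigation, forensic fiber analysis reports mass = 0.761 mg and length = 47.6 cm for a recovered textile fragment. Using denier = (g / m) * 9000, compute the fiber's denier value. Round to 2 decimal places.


Denier calculation:
Mass in grams = 0.761 mg / 1000 = 0.000761 g
Length in meters = 47.6 cm / 100 = 0.476 m
Linear density = mass / length = 0.000761 / 0.476 = 0.00159874 g/m
Denier = (g/m) * 9000 = 0.00159874 * 9000 = 14.39

14.39


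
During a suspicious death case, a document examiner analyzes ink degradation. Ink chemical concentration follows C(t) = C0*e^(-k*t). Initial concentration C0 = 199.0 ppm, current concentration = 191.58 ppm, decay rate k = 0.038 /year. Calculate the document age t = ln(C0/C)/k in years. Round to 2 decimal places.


Document age estimation:
C0/C = 199.0 / 191.58 = 1.038731
ln(C0/C) = 0.038
t = 0.038 / 0.038 = 1.00 years

1.00


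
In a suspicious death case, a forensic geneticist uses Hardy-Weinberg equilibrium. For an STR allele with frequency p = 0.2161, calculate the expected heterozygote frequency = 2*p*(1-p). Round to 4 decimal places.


Hardy-Weinberg heterozygote frequency:
q = 1 - p = 1 - 0.2161 = 0.7839
2pq = 2 * 0.2161 * 0.7839 = 0.3388

0.3388


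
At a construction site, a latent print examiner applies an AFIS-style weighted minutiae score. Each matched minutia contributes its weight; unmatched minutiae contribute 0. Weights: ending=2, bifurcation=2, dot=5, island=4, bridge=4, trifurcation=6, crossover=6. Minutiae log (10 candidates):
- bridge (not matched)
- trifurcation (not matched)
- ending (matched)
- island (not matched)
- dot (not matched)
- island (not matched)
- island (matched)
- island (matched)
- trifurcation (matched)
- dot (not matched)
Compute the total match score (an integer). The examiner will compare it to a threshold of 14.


Weighted minutiae match score:
  bridge: not matched, +0
  trifurcation: not matched, +0
  ending: matched, +2 (running total 2)
  island: not matched, +0
  dot: not matched, +0
  island: not matched, +0
  island: matched, +4 (running total 6)
  island: matched, +4 (running total 10)
  trifurcation: matched, +6 (running total 16)
  dot: not matched, +0
Total score = 16
Threshold = 14; verdict = identification

16


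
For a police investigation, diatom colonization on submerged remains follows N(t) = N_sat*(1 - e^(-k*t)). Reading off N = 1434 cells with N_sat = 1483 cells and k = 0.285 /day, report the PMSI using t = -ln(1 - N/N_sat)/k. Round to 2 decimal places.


PMSI from diatom colonization curve:
N / N_sat = 1434 / 1483 = 0.966959
1 - N/N_sat = 0.033041
ln(1 - N/N_sat) = -3.410006
t = -ln(1 - N/N_sat) / k = -(-3.410006) / 0.285 = 11.96 days

11.96


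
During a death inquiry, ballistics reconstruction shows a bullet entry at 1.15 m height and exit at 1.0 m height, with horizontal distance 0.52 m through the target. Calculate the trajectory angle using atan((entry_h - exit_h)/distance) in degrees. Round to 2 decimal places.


Bullet trajectory angle:
Height difference = 1.15 - 1.0 = 0.15 m
angle = atan(0.15 / 0.52)
angle = atan(0.288462)
angle = 16.09 degrees

16.09


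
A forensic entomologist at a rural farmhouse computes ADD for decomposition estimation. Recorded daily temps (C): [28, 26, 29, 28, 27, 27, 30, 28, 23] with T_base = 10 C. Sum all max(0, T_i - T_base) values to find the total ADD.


Computing ADD day by day:
Day 1: max(0, 28 - 10) = 18
Day 2: max(0, 26 - 10) = 16
Day 3: max(0, 29 - 10) = 19
Day 4: max(0, 28 - 10) = 18
Day 5: max(0, 27 - 10) = 17
Day 6: max(0, 27 - 10) = 17
Day 7: max(0, 30 - 10) = 20
Day 8: max(0, 28 - 10) = 18
Day 9: max(0, 23 - 10) = 13
Total ADD = 156

156


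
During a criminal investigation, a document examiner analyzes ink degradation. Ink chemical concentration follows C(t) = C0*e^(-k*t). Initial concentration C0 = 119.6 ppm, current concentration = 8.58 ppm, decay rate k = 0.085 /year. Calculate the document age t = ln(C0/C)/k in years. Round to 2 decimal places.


Document age estimation:
C0/C = 119.6 / 8.58 = 13.939394
ln(C0/C) = 2.634719
t = 2.634719 / 0.085 = 31.00 years

31.00


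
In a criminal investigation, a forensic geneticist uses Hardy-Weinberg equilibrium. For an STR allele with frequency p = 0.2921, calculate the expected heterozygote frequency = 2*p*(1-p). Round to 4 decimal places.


Hardy-Weinberg heterozygote frequency:
q = 1 - p = 1 - 0.2921 = 0.7079
2pq = 2 * 0.2921 * 0.7079 = 0.4136

0.4136


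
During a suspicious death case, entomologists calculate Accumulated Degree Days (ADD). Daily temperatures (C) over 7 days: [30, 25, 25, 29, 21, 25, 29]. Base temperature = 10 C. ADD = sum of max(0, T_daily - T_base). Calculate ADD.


Computing ADD day by day:
Day 1: max(0, 30 - 10) = 20
Day 2: max(0, 25 - 10) = 15
Day 3: max(0, 25 - 10) = 15
Day 4: max(0, 29 - 10) = 19
Day 5: max(0, 21 - 10) = 11
Day 6: max(0, 25 - 10) = 15
Day 7: max(0, 29 - 10) = 19
Total ADD = 114

114


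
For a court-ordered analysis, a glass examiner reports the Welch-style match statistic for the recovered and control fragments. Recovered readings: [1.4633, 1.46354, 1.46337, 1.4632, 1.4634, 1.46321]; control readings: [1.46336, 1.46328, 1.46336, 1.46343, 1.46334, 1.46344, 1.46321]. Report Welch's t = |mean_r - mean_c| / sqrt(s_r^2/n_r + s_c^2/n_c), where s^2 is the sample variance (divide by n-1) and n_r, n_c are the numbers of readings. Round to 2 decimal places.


Welch's t-criterion for glass RI comparison:
Recovered mean = sum / n_r = 8.78002 / 6 = 1.4633367
Control mean = sum / n_c = 10.24342 / 7 = 1.4633457
Recovered sample variance s_r^2 = 1.65067e-08
Control sample variance s_c^2 = 6.52857e-09
Welch SE (unpooled) = sqrt(s_r^2/n_r + s_c^2/n_c) = sqrt(2.75111e-09 + 9.32653e-10) = sqrt(3.68376e-09) = 6.0694e-05
|mean_r - mean_c| = 9.04762e-06
t = 9.04762e-06 / 6.0694e-05 = 0.15

0.15


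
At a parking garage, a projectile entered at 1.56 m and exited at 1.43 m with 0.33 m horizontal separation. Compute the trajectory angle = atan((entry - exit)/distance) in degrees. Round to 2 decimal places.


Bullet trajectory angle:
Height difference = 1.56 - 1.43 = 0.13 m
angle = atan(0.13 / 0.33)
angle = atan(0.393939)
angle = 21.50 degrees

21.50


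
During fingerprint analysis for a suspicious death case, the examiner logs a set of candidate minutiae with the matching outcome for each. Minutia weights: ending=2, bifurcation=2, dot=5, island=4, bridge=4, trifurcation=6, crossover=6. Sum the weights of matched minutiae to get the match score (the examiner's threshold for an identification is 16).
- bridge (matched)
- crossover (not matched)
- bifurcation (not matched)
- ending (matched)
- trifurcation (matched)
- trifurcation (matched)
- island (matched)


Weighted minutiae match score:
  bridge: matched, +4 (running total 4)
  crossover: not matched, +0
  bifurcation: not matched, +0
  ending: matched, +2 (running total 6)
  trifurcation: matched, +6 (running total 12)
  trifurcation: matched, +6 (running total 18)
  island: matched, +4 (running total 22)
Total score = 22
Threshold = 16; verdict = identification

22


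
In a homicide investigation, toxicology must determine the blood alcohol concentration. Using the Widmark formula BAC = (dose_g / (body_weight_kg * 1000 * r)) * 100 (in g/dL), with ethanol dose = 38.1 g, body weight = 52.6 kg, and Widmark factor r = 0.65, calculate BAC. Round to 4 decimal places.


Applying the Widmark formula:
BAC = (dose_g / (body_wt * 1000 * r)) * 100
Denominator = 52.6 * 1000 * 0.65 = 34190
BAC = (38.1 / 34190) * 100
BAC = 0.1114 g/dL

0.1114


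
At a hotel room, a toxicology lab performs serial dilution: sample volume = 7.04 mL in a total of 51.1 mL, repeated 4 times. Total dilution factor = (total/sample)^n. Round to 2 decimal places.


Dilution factor calculation:
Single dilution = V_total / V_sample = 51.1 / 7.04 ≈ 7.258523
Number of dilutions = 4
Total DF = (51.1 / 7.04)^4 (full precision, rounded at the end) = 2775.83

2775.83


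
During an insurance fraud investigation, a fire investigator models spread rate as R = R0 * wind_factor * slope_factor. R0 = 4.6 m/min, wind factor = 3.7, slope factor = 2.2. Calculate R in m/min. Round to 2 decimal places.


Fire spread rate calculation:
R = R0 * wind_factor * slope_factor
= 4.6 * 3.7 * 2.2
= 17.02 * 2.2
= 37.44 m/min

37.44


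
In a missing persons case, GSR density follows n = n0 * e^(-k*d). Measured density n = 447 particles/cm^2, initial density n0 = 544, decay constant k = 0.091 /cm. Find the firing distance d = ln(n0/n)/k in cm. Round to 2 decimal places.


GSR distance calculation:
n0/n = 544 / 447 = 1.217002
ln(n0/n) = 0.19639
d = 0.19639 / 0.091 = 2.16 cm

2.16


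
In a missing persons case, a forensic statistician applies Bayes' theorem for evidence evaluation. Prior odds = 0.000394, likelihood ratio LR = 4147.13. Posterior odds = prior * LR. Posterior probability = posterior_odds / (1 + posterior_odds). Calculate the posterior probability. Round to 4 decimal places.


Bayesian evidence evaluation:
Posterior odds = prior_odds * LR = 0.000394 * 4147.13 = 1.633969
Posterior probability = posterior_odds / (1 + posterior_odds)
= 1.633969 / (1 + 1.633969)
= 1.633969 / 2.633969
= 0.6203

0.6203


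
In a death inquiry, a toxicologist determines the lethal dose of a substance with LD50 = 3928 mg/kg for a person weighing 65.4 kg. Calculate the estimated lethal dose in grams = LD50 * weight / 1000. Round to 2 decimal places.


Lethal dose calculation:
Lethal dose = LD50 * body_weight / 1000
= 3928 * 65.4 / 1000
= 256891.2 / 1000
= 256.89 g

256.89


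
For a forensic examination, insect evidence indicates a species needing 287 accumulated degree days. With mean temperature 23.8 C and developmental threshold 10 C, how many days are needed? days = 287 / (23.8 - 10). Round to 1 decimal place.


Insect development time:
Effective temperature = avg_temp - T_base = 23.8 - 10 = 13.8 C
Days = ADD / effective_temp = 287 / 13.8 = 20.8 days

20.8


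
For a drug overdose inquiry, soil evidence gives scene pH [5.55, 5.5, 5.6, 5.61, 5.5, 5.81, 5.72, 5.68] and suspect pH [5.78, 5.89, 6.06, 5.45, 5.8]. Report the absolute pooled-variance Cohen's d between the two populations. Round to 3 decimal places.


Pooled-variance Cohen's d for soil pH comparison:
Scene mean = 44.97 / 8 = 5.62125
Suspect mean = 28.98 / 5 = 5.796
Scene sample variance s_s^2 = 0.011984
Suspect sample variance s_c^2 = 0.04963
Pooled variance = ((n_s-1)*s_s^2 + (n_c-1)*s_c^2) / (n_s + n_c - 2) = 0.025673
Pooled SD = sqrt(0.025673) = 0.160228
Mean difference = -0.17475
|d| = |-0.17475| / 0.160228 = 1.091

1.091


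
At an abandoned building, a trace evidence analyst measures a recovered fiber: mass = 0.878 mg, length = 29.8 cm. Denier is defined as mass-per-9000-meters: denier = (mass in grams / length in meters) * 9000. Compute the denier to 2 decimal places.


Denier calculation:
Mass in grams = 0.878 mg / 1000 = 0.000878 g
Length in meters = 29.8 cm / 100 = 0.298 m
Linear density = mass / length = 0.000878 / 0.298 = 0.00294631 g/m
Denier = (g/m) * 9000 = 0.00294631 * 9000 = 26.52

26.52


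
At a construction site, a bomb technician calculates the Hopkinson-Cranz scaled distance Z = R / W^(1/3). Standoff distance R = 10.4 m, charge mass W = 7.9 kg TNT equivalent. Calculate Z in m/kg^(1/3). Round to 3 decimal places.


Scaled distance calculation:
W^(1/3) = 7.9^(1/3) = 1.991632
Z = R / W^(1/3) = 10.4 / 1.991632
Z = 5.222 m/kg^(1/3)

5.222


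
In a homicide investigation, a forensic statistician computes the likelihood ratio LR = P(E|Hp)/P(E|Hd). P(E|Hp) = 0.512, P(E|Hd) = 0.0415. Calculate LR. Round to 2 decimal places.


Likelihood ratio calculation:
LR = P(E|Hp) / P(E|Hd)
LR = 0.512 / 0.0415
LR = 12.34

12.34


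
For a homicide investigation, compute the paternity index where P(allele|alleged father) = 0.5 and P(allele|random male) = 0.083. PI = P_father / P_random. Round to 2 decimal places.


Paternity Index calculation:
PI = P(allele|father) / P(allele|random)
PI = 0.5 / 0.083
PI = 6.02

6.02


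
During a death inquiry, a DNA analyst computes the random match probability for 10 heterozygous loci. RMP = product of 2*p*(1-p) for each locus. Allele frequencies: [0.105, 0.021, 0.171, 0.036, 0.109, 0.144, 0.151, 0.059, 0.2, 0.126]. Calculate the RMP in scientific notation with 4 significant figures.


Computing RMP for 10 loci:
Locus 1: 2 * 0.105 * 0.895 = 0.18795
Locus 2: 2 * 0.021 * 0.979 = 0.041118
Locus 3: 2 * 0.171 * 0.829 = 0.283518
Locus 4: 2 * 0.036 * 0.964 = 0.069408
Locus 5: 2 * 0.109 * 0.891 = 0.194238
Locus 6: 2 * 0.144 * 0.856 = 0.246528
Locus 7: 2 * 0.151 * 0.849 = 0.256398
Locus 8: 2 * 0.059 * 0.941 = 0.111038
Locus 9: 2 * 0.2 * 0.8 = 0.32
Locus 10: 2 * 0.126 * 0.874 = 0.220248
RMP = 1.461e-08

1.461e-08


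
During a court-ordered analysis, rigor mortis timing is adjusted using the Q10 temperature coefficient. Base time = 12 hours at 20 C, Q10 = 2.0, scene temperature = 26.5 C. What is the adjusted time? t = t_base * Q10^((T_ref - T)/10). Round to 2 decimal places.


Rigor mortis time adjustment:
Exponent = (T_ref - T_actual) / 10 = (20 - 26.5) / 10 = -0.65
Q10 factor = 2.0^-0.65 = 0.63728
t_adjusted = 12 * 0.63728 = 7.65 hours

7.65


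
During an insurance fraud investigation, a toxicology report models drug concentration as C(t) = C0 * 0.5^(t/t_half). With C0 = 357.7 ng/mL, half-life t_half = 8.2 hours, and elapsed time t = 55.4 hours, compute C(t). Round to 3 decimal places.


Drug concentration decay:
Number of half-lives = t / t_half = 55.4 / 8.2 = 6.756098
Decay factor = 0.5^6.756098 = 0.00925149
C(t) = 357.7 * 0.00925149 = 3.309 ng/mL

3.309


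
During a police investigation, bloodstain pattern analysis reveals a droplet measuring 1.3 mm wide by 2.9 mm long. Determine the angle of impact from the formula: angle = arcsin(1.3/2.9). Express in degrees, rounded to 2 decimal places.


Blood spatter impact angle calculation:
width / length = 1.3 / 2.9 = 0.448276
angle = arcsin(0.448276)
angle = 26.63 degrees

26.63


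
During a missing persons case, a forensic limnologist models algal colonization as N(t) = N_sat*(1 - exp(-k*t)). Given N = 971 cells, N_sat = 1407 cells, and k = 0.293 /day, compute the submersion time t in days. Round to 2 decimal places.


PMSI from diatom colonization curve:
N / N_sat = 971 / 1407 = 0.690121
1 - N/N_sat = 0.309879
ln(1 - N/N_sat) = -1.171573
t = -ln(1 - N/N_sat) / k = -(-1.171573) / 0.293 = 4.00 days

4.00


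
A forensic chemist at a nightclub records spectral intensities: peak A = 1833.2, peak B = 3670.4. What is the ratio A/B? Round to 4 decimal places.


Spectral peak ratio:
Peak A = 1833.2 counts
Peak B = 3670.4 counts
Ratio = 1833.2 / 3670.4 = 0.4995

0.4995


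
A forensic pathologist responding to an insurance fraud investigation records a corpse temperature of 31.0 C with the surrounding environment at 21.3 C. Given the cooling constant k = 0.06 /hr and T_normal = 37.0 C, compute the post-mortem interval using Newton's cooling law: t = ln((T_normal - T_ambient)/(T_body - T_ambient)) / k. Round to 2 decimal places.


Using Newton's law of cooling:
t = ln((T_normal - T_ambient) / (T_body - T_ambient)) / k
T_normal - T_ambient = 15.7
T_body - T_ambient = 9.7
Ratio = 1.618557
ln(ratio) = 0.481535
t = 0.481535 / 0.06 = 8.03 hours

8.03


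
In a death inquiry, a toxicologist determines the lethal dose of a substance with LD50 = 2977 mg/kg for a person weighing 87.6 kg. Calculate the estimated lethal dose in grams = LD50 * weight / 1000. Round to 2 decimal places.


Lethal dose calculation:
Lethal dose = LD50 * body_weight / 1000
= 2977 * 87.6 / 1000
= 260785.2 / 1000
= 260.79 g

260.79


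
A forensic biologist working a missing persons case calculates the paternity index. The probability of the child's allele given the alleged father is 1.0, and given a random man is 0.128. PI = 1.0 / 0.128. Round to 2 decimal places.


Paternity Index calculation:
PI = P(allele|father) / P(allele|random)
PI = 1.0 / 0.128
PI = 7.81

7.81


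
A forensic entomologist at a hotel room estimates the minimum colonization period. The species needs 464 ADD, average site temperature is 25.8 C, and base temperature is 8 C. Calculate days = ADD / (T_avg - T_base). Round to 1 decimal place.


Insect development time:
Effective temperature = avg_temp - T_base = 25.8 - 8 = 17.8 C
Days = ADD / effective_temp = 464 / 17.8 = 26.1 days

26.1


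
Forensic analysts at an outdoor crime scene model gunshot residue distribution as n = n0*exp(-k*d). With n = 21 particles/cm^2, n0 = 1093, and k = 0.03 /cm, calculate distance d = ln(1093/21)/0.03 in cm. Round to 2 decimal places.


GSR distance calculation:
n0/n = 1093 / 21 = 52.047619
ln(n0/n) = 3.952159
d = 3.952159 / 0.03 = 131.74 cm

131.74


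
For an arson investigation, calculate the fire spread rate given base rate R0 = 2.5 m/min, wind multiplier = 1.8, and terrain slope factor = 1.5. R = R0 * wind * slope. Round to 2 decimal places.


Fire spread rate calculation:
R = R0 * wind_factor * slope_factor
= 2.5 * 1.8 * 1.5
= 4.5 * 1.5
= 6.75 m/min

6.75


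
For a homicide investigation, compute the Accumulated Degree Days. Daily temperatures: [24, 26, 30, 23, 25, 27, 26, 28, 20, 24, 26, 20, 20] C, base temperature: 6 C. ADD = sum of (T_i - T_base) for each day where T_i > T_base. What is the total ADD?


Computing ADD day by day:
Day 1: max(0, 24 - 6) = 18
Day 2: max(0, 26 - 6) = 20
Day 3: max(0, 30 - 6) = 24
Day 4: max(0, 23 - 6) = 17
Day 5: max(0, 25 - 6) = 19
Day 6: max(0, 27 - 6) = 21
Day 7: max(0, 26 - 6) = 20
Day 8: max(0, 28 - 6) = 22
Day 9: max(0, 20 - 6) = 14
Day 10: max(0, 24 - 6) = 18
Day 11: max(0, 26 - 6) = 20
Day 12: max(0, 20 - 6) = 14
Day 13: max(0, 20 - 6) = 14
Total ADD = 241

241


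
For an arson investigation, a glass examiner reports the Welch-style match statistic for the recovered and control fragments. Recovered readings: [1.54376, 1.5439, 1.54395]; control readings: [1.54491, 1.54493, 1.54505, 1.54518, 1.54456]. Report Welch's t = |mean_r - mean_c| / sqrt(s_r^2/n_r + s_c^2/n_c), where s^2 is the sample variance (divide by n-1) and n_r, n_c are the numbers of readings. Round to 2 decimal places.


Welch's t-criterion for glass RI comparison:
Recovered mean = sum / n_r = 4.63161 / 3 = 1.54387
Control mean = sum / n_c = 7.72463 / 5 = 1.544926
Recovered sample variance s_r^2 = 9.7e-09
Control sample variance s_c^2 = 5.353e-08
Welch SE (unpooled) = sqrt(s_r^2/n_r + s_c^2/n_c) = sqrt(3.23333e-09 + 1.0706e-08) = sqrt(1.39393e-08) = 0.000118065
|mean_r - mean_c| = 0.001056
t = 0.001056 / 0.000118065 = 8.94

8.94


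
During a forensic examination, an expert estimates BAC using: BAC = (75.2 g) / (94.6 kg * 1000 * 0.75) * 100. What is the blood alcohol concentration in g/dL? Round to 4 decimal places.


Applying the Widmark formula:
BAC = (dose_g / (body_wt * 1000 * r)) * 100
Denominator = 94.6 * 1000 * 0.75 = 70950
BAC = (75.2 / 70950) * 100
BAC = 0.1060 g/dL

0.1060


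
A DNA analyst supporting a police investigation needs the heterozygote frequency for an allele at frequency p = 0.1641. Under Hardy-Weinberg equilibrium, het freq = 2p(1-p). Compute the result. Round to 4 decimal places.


Hardy-Weinberg heterozygote frequency:
q = 1 - p = 1 - 0.1641 = 0.8359
2pq = 2 * 0.1641 * 0.8359 = 0.2743

0.2743


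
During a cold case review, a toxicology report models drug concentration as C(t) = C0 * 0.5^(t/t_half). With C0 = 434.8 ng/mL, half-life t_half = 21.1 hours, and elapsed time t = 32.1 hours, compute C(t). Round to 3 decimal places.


Drug concentration decay:
Number of half-lives = t / t_half = 32.1 / 21.1 = 1.521327
Decay factor = 0.5^1.521327 = 0.34836534
C(t) = 434.8 * 0.34836534 = 151.469 ng/mL

151.469


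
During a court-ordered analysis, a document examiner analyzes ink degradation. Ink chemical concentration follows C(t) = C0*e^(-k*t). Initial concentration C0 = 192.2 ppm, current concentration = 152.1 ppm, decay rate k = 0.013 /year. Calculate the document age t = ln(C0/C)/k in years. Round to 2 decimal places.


Document age estimation:
C0/C = 192.2 / 152.1 = 1.263642
ln(C0/C) = 0.233998
t = 0.233998 / 0.013 = 18.00 years

18.00


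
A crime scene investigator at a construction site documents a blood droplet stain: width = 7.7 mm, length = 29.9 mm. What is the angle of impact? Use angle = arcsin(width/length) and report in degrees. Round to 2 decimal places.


Blood spatter impact angle calculation:
width / length = 7.7 / 29.9 = 0.257525
angle = arcsin(0.257525)
angle = 14.92 degrees

14.92


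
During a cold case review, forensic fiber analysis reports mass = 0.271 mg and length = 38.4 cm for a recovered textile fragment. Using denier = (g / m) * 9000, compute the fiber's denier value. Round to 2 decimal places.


Denier calculation:
Mass in grams = 0.271 mg / 1000 = 0.000271 g
Length in meters = 38.4 cm / 100 = 0.384 m
Linear density = mass / length = 0.000271 / 0.384 = 0.00070573 g/m
Denier = (g/m) * 9000 = 0.00070573 * 9000 = 6.35

6.35


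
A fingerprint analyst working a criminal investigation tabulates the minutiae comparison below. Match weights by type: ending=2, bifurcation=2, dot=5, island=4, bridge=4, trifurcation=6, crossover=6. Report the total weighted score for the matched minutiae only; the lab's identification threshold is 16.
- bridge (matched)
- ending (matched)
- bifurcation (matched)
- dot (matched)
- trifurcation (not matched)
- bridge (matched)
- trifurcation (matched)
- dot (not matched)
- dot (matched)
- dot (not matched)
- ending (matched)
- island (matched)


Weighted minutiae match score:
  bridge: matched, +4 (running total 4)
  ending: matched, +2 (running total 6)
  bifurcation: matched, +2 (running total 8)
  dot: matched, +5 (running total 13)
  trifurcation: not matched, +0
  bridge: matched, +4 (running total 17)
  trifurcation: matched, +6 (running total 23)
  dot: not matched, +0
  dot: matched, +5 (running total 28)
  dot: not matched, +0
  ending: matched, +2 (running total 30)
  island: matched, +4 (running total 34)
Total score = 34
Threshold = 16; verdict = identification

34


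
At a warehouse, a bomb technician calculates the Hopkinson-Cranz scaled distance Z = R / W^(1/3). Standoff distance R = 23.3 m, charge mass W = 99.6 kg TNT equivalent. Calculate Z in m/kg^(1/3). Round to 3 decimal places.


Scaled distance calculation:
W^(1/3) = 99.6^(1/3) = 4.635392
Z = R / W^(1/3) = 23.3 / 4.635392
Z = 5.027 m/kg^(1/3)

5.027


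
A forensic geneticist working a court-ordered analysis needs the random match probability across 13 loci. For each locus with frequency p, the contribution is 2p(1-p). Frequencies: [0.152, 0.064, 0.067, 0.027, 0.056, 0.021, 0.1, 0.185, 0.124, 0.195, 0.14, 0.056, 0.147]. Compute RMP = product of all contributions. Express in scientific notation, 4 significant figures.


Computing RMP for 13 loci:
Locus 1: 2 * 0.152 * 0.848 = 0.257792
Locus 2: 2 * 0.064 * 0.936 = 0.119808
Locus 3: 2 * 0.067 * 0.933 = 0.125022
Locus 4: 2 * 0.027 * 0.973 = 0.052542
Locus 5: 2 * 0.056 * 0.944 = 0.105728
Locus 6: 2 * 0.021 * 0.979 = 0.041118
Locus 7: 2 * 0.1 * 0.9 = 0.18
Locus 8: 2 * 0.185 * 0.815 = 0.30155
Locus 9: 2 * 0.124 * 0.876 = 0.217248
Locus 10: 2 * 0.195 * 0.805 = 0.31395
Locus 11: 2 * 0.14 * 0.86 = 0.2408
Locus 12: 2 * 0.056 * 0.944 = 0.105728
Locus 13: 2 * 0.147 * 0.853 = 0.250782
RMP = 2.085e-11

2.085e-11


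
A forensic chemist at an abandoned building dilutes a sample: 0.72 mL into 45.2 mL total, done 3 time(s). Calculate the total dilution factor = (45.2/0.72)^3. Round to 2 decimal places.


Dilution factor calculation:
Single dilution = V_total / V_sample = 45.2 / 0.72 ≈ 62.777778
Number of dilutions = 3
Total DF = (45.2 / 0.72)^3 (full precision, rounded at the end) = 247410.32

247410.32


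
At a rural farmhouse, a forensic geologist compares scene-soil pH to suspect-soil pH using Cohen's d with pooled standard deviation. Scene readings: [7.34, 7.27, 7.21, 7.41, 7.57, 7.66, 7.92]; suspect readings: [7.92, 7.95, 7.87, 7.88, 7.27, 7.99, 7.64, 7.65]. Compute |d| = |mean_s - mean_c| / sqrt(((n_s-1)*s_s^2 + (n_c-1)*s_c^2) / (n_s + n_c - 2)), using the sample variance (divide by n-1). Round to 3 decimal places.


Pooled-variance Cohen's d for soil pH comparison:
Scene mean = 52.38 / 7 = 7.482857
Suspect mean = 62.17 / 8 = 7.77125
Scene sample variance s_s^2 = 0.06259
Suspect sample variance s_c^2 = 0.058098
Pooled variance = ((n_s-1)*s_s^2 + (n_c-1)*s_c^2) / (n_s + n_c - 2) = 0.060172
Pooled SD = sqrt(0.060172) = 0.2453
Mean difference = -0.288393
|d| = |-0.288393| / 0.2453 = 1.176

1.176


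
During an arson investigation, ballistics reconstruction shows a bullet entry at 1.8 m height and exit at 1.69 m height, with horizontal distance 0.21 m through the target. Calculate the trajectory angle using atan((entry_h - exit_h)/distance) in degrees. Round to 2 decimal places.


Bullet trajectory angle:
Height difference = 1.8 - 1.69 = 0.11 m
angle = atan(0.11 / 0.21)
angle = atan(0.52381)
angle = 27.65 degrees

27.65


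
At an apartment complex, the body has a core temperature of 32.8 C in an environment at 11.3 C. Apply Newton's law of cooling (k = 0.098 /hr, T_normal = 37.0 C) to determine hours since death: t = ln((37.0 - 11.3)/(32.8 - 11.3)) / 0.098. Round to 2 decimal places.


Using Newton's law of cooling:
t = ln((T_normal - T_ambient) / (T_body - T_ambient)) / k
T_normal - T_ambient = 25.7
T_body - T_ambient = 21.5
Ratio = 1.195349
ln(ratio) = 0.178438
t = 0.178438 / 0.098 = 1.82 hours

1.82


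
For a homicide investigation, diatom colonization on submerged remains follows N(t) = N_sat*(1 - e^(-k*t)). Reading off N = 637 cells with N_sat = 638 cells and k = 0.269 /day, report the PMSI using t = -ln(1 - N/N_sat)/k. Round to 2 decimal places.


PMSI from diatom colonization curve:
N / N_sat = 637 / 638 = 0.998433
1 - N/N_sat = 0.001567
ln(1 - N/N_sat) = -6.458592
t = -ln(1 - N/N_sat) / k = -(-6.458592) / 0.269 = 24.01 days

24.01


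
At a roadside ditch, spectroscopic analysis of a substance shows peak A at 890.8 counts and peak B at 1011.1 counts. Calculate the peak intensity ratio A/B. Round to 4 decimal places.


Spectral peak ratio:
Peak A = 890.8 counts
Peak B = 1011.1 counts
Ratio = 890.8 / 1011.1 = 0.8810

0.8810


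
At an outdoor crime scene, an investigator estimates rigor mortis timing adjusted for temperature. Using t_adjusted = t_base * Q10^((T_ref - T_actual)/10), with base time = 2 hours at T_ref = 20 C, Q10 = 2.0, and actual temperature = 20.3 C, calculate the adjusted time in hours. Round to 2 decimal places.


Rigor mortis time adjustment:
Exponent = (T_ref - T_actual) / 10 = (20 - 20.3) / 10 = -0.03
Q10 factor = 2.0^-0.03 = 0.97942
t_adjusted = 2 * 0.97942 = 1.96 hours

1.96


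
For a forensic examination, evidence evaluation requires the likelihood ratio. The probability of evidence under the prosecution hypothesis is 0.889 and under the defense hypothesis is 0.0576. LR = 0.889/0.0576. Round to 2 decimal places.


Likelihood ratio calculation:
LR = P(E|Hp) / P(E|Hd)
LR = 0.889 / 0.0576
LR = 15.43

15.43


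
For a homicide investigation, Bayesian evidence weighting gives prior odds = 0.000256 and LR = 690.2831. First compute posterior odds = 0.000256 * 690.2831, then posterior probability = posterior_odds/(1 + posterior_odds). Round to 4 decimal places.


Bayesian evidence evaluation:
Posterior odds = prior_odds * LR = 0.000256 * 690.2831 = 0.1767125
Posterior probability = posterior_odds / (1 + posterior_odds)
= 0.1767125 / (1 + 0.1767125)
= 0.1767125 / 1.1767125
= 0.1502

0.1502


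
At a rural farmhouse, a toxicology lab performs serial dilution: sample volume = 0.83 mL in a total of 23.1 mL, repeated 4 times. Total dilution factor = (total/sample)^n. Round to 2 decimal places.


Dilution factor calculation:
Single dilution = V_total / V_sample = 23.1 / 0.83 ≈ 27.831325
Number of dilutions = 4
Total DF = (23.1 / 0.83)^4 (full precision, rounded at the end) = 599978.31

599978.31


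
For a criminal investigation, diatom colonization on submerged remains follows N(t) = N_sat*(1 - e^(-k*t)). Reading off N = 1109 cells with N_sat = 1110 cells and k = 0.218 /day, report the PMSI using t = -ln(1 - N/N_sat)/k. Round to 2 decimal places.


PMSI from diatom colonization curve:
N / N_sat = 1109 / 1110 = 0.999099
1 - N/N_sat = 0.000901
ln(1 - N/N_sat) = -7.012005
t = -ln(1 - N/N_sat) / k = -(-7.012005) / 0.218 = 32.17 days

32.17


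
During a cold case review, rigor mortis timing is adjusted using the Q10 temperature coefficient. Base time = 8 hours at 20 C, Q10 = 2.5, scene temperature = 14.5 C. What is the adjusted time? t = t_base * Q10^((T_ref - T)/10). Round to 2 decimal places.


Rigor mortis time adjustment:
Exponent = (T_ref - T_actual) / 10 = (20 - 14.5) / 10 = 0.55
Q10 factor = 2.5^0.55 = 1.65526
t_adjusted = 8 * 1.65526 = 13.24 hours

13.24


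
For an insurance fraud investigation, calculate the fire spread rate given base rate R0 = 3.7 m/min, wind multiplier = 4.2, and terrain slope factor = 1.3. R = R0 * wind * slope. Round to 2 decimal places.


Fire spread rate calculation:
R = R0 * wind_factor * slope_factor
= 3.7 * 4.2 * 1.3
= 15.54 * 1.3
= 20.20 m/min

20.20


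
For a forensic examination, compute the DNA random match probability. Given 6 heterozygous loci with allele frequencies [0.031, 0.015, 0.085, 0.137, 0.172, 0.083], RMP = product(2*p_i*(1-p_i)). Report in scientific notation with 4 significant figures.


Computing RMP for 6 loci:
Locus 1: 2 * 0.031 * 0.969 = 0.060078
Locus 2: 2 * 0.015 * 0.985 = 0.02955
Locus 3: 2 * 0.085 * 0.915 = 0.15555
Locus 4: 2 * 0.137 * 0.863 = 0.236462
Locus 5: 2 * 0.172 * 0.828 = 0.284832
Locus 6: 2 * 0.083 * 0.917 = 0.152222
RMP = 2.831e-06

2.831e-06


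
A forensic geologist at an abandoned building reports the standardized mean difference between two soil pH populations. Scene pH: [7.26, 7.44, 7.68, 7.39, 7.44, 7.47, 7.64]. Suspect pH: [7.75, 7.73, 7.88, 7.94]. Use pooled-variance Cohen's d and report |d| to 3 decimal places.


Pooled-variance Cohen's d for soil pH comparison:
Scene mean = 52.32 / 7 = 7.474286
Suspect mean = 31.3 / 4 = 7.825
Scene sample variance s_s^2 = 0.020862
Suspect sample variance s_c^2 = 0.0103
Pooled variance = ((n_s-1)*s_s^2 + (n_c-1)*s_c^2) / (n_s + n_c - 2) = 0.017341
Pooled SD = sqrt(0.017341) = 0.131685
Mean difference = -0.350714
|d| = |-0.350714| / 0.131685 = 2.663

2.663


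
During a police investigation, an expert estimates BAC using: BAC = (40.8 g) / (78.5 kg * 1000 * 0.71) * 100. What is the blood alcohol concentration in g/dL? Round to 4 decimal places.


Applying the Widmark formula:
BAC = (dose_g / (body_wt * 1000 * r)) * 100
Denominator = 78.5 * 1000 * 0.71 = 55735
BAC = (40.8 / 55735) * 100
BAC = 0.0732 g/dL

0.0732


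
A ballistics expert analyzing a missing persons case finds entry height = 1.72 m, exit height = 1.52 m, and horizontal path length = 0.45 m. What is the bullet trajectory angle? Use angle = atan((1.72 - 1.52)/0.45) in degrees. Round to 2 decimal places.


Bullet trajectory angle:
Height difference = 1.72 - 1.52 = 0.2 m
angle = atan(0.2 / 0.45)
angle = atan(0.444444)
angle = 23.96 degrees

23.96


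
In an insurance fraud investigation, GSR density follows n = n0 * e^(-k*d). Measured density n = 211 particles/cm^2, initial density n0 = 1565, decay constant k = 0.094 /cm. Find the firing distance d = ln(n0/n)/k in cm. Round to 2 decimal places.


GSR distance calculation:
n0/n = 1565 / 211 = 7.417062
ln(n0/n) = 2.003783
d = 2.003783 / 0.094 = 21.32 cm

21.32


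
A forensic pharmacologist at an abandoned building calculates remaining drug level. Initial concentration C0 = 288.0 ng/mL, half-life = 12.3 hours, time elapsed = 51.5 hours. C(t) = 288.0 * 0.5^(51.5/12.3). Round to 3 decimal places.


Drug concentration decay:
Number of half-lives = t / t_half = 51.5 / 12.3 = 4.186992
Decay factor = 0.5^4.186992 = 0.05490221
C(t) = 288.0 * 0.05490221 = 15.812 ng/mL

15.812
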